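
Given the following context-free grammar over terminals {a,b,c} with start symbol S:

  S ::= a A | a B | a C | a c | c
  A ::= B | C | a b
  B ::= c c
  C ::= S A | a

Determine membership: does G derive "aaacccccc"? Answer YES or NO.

Convert to CNF:
  S -> T0 A | T0 B | T0 C | T0 T2 | c
  A -> S A | T0 T1 | T2 T2 | a
  B -> T2 T2
  C -> S A | a
  T0 -> a
  T1 -> b
  T2 -> c

CYK fill:
  cell(0,0) a: {A,C,T0}  orig:{A,C}
  cell(1,1) a: {A,C,T0}  orig:{A,C}
  cell(2,2) a: {A,C,T0}  orig:{A,C}
  cell(3,3) c: {S,T2}  orig:{S}
  cell(4,4) c: {S,T2}  orig:{S}
  cell(5,5) c: {S,T2}  orig:{S}
  cell(6,6) c: {S,T2}  orig:{S}
  cell(7,7) c: {S,T2}  orig:{S}
  cell(8,8) c: {S,T2}  orig:{S}
  cell(0,1) aa: {S}
  cell(1,2) aa: {S}
  cell(2,3) ac: {S}
  cell(3,4) cc: {A,B}
  cell(4,5) cc: {A,B}
  cell(5,6) cc: {A,B}
  cell(6,7) cc: {A,B}
  cell(7,8) cc: {A,B}
  cell(0,2) aaa: {A,C}
  cell(1,3) aac: ∅
  cell(2,4) acc: {S}
  cell(3,5) ccc: {A,C}
  cell(4,6) ccc: {A,C}
  cell(5,7) ccc: {A,C}
  cell(6,8) ccc: {A,C}
  cell(0,3) aaac: ∅
  cell(1,4) aacc: {A,C}
  cell(2,5) accc: {A,C,S}
  cell(3,6) cccc: {A,C}
  cell(4,7) cccc: {A,C}
  cell(5,8) cccc: {A,C}
  cell(0,4) aaacc: {S}
  cell(1,5) aaccc: {A,C,S}
  cell(2,6) acccc: {A,C,S}
  cell(3,7) ccccc: {A,C}
  cell(4,8) ccccc: {A,C}
  cell(0,5) aaaccc: {A,C,S}
  cell(1,6) aacccc: {A,C,S}
  cell(2,7) accccc: {A,C,S}
  cell(3,8) cccccc: {A,C}
  cell(0,6) aaacccc: {A,C,S}
  cell(1,7) aaccccc: {A,C,S}
  cell(2,8) acccccc: {A,C,S}
  cell(0,7) aaaccccc: {A,C,S}
  cell(1,8) aacccccc: {A,C,S}
  cell(0,8) aaacccccc: {A,C,S}

S ∈ T[0,8] ⇒ YES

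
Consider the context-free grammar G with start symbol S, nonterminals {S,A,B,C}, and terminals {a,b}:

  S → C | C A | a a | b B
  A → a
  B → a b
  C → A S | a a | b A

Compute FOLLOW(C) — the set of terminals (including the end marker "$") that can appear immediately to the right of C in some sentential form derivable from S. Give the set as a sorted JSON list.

FIRST sets, iterate to fixpoint:
pass 1:
  A via A→a: +{a}
  B via B→a b: +{a}
  C via C→A S: +{a}
  C via C→b A: +{b}
  S via S→C: +{a,b}
  S: {a,b}  A: {a}  B: {a}  C: {a,b}
pass 2: (stable)
  S: {a,b}  A: {a}  B: {a}  C: {a,b}

Compute FOLLOW by fixpoint:
FOLLOW(S) := {$}
round 1:
  C→A S: FOLLOW(A) ⊇ FIRST(S) = {a,b}; new: +{a,b}
  S→C: FOLLOW(C) ⊇ FOLLOW(S) ⊇ {$}; new: +{$}
  S→C A: FOLLOW(C) ⊇ FIRST(A) = {a}; new: +{a}
  S→C A: FOLLOW(A) ⊇ FOLLOW(S) ⊇ {$}; new: +{$}
  S→b B: FOLLOW(B) ⊇ FOLLOW(S) ⊇ {$}; new: +{$}
  FOLLOW[S]={$}  FOLLOW[A]={$,a,b}  FOLLOW[B]={$}  FOLLOW[C]={$,a}
round 2:
  C→A S: FOLLOW(S) ⊇ FOLLOW(C) ⊇ {$,a}; new: +{a}
  S→b B: FOLLOW(B) ⊇ FOLLOW(S) ⊇ {$,a}; new: +{a}
  FOLLOW[S]={$,a}  FOLLOW[A]={$,a,b}  FOLLOW[B]={$,a}  FOLLOW[C]={$,a}
round 3: — fixpoint
  FOLLOW[S]={$,a}  FOLLOW[A]={$,a,b}  FOLLOW[B]={$,a}  FOLLOW[C]={$,a}

FOLLOW(C) = ["$", "a"]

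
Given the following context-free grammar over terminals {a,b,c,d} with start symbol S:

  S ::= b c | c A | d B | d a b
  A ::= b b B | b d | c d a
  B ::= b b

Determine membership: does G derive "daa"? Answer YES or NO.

Convert to CNF:
  S -> T0 T2 | T1 B | T1 X6 | T2 A
  A -> T0 T1 | T0 X4 | T2 X5
  B -> T0 T0
  T0 -> b
  T1 -> d
  T2 -> c
  T3 -> a
  X4 -> T0 B
  X5 -> T1 T3
  X6 -> T3 T0

CYK fill:
  [0..0]={T1}  "d"  orig:{}
  [1..1]={T3}  "a"  orig:{}
  [2..2]={T3}  "a"  orig:{}
  [0..1]={X5}  "da"  orig:{}
  [1..2]=∅  "aa"
  [0..2]=∅  "daa"

S ∉ T[0,2] ⇒ NO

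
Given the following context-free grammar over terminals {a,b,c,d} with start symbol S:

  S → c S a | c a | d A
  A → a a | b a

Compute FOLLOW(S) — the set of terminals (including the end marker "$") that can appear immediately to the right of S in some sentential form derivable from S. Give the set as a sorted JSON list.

FIRST sets, iterate to fixpoint:
round 1:
  A via A→a a: +{a}
  A via A→b a: +{b}
  S via S→c S a: +{c}
  S via S→d A: +{d}
  FIRST[S]={c,d}  FIRST[A]={a,b}
round 2: (stable)
  FIRST[S]={c,d}  FIRST[A]={a,b}

FOLLOW iteration:
initialize: $ ∈ FOLLOW(S)
round 1:
  S→c S a: FOLLOW(S) ⊇ FIRST(a) = {a}; new: +{a}
  S→d A: FOLLOW(A) ⊇ FOLLOW(S) ⊇ {$,a}; new: +{$,a}
  FOLLOW[S]={$,a}  FOLLOW[A]={$,a}
round 2: (no change)
  FOLLOW[S]={$,a}  FOLLOW[A]={$,a}

FOLLOW(S) = ["$", "a"]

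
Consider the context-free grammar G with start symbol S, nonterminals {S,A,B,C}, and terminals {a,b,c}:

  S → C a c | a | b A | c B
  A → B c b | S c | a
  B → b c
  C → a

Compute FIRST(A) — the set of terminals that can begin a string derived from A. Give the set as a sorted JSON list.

FIRST iteration:
iter 1:
  A via A→a: +{a}
  B via B→b c: +{b}
  C via C→a: +{a}
  S via S→C a c: +{a}
  S via S→b A: +{b}
  S via S→c B: +{c}
  FIRST[S]={a,b,c}  FIRST[A]={a}  FIRST[B]={b}  FIRST[C]={a}
iter 2:
  A via A→B c b: +{b}
  A via A→S c: +{c}
  FIRST[S]={a,b,c}  FIRST[A]={a,b,c}  FIRST[B]={b}  FIRST[C]={a}
iter 3: done
  FIRST[S]={a,b,c}  FIRST[A]={a,b,c}  FIRST[B]={b}  FIRST[C]={a}

FIRST(A) = ["a", "b", "c"]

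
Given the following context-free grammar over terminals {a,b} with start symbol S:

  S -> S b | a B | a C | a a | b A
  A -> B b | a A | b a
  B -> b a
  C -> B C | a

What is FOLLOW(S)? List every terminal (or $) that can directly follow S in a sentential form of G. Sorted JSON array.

Compute FIRST by fixpoint:
round 1:
  A via A→a A: +{a}
  A via A→b a: +{b}
  B via B→b a: +{b}
  C via C→B C: +{b}
  C via C→a: +{a}
  S via S→a B: +{a}
  S via S→b A: +{b}
  S: {a,b}  A: {a,b}  B: {b}  C: {a,b}
round 2: (no change)
  S: {a,b}  A: {a,b}  B: {b}  C: {a,b}

Compute FOLLOW by fixpoint:
seed FOLLOW(S) with $
[1]
  A→B b: FOLLOW(B) ⊇ FIRST(b) = {b}; new: +{b}
  C→B C: FOLLOW(B) ⊇ FIRST(C) = {a,b}; new: +{a}
  S→S b: FOLLOW(S) ⊇ FIRST(b) = {b}; new: +{b}
  S→a B: FOLLOW(B) ⊇ FOLLOW(S) ⊇ {$,b}; new: +{$}
  S→a C: FOLLOW(C) ⊇ FOLLOW(S) ⊇ {$,b}; new: +{$,b}
  S→b A: FOLLOW(A) ⊇ FOLLOW(S) ⊇ {$,b}; new: +{$,b}
  S: {$,b}  A: {$,b}  B: {$,a,b}  C: {$,b}
[2] — fixpoint
  S: {$,b}  A: {$,b}  B: {$,a,b}  C: {$,b}

FOLLOW(S) = ["$", "b"]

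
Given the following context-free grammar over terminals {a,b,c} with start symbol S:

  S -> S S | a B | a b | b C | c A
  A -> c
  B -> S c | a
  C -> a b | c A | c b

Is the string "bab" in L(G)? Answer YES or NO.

Convert to CNF:
  S -> S S | T0 A | T1 B | T1 T2 | T2 C
  A -> c
  B -> S T0 | a
  C -> T0 A | T0 T2 | T1 T2
  T0 -> c
  T1 -> a
  T2 -> b

CYK fill:
  T[0,0] 'b' = {T2}  orig:{}
  T[1,1] 'a' = {B,T1}  orig:{B}
  T[2,2] 'b' = {T2}  orig:{}
  T[0,1] 'ba' = ∅
  T[1,2] 'ab' = {C,S}
  T[0,2] 'bab' = {S}

S ∈ T[0,2] ⇒ YES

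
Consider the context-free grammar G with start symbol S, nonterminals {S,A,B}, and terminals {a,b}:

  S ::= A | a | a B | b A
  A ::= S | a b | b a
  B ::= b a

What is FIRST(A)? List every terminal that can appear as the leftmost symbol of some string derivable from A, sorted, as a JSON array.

FIRST iteration:
pass 1:
  A via A→a b: +{a}
  A via A→b a: +{b}
  B via B→b a: +{b}
  S via S→A: +{a,b}
  FIRST(S)={a,b}  FIRST(A)={a,b}  FIRST(B)={b}
pass 2: done
  FIRST(S)={a,b}  FIRST(A)={a,b}  FIRST(B)={b}

FIRST(A) = ["a", "b"]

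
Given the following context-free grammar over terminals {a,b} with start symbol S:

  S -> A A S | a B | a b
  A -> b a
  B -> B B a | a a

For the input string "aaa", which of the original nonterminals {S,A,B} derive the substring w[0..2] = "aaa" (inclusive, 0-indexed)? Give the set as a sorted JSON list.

CNF form of G:
  S -> A X3 | T1 B | T1 T0
  A -> T0 T1
  B -> B X2 | T1 T1
  T0 -> b
  T1 -> a
  X2 -> B T1
  X3 -> A S

CYK fill — only the sub-triangle for w[0..2]:
  T[0,0] 'a' = {T1}  orig:{}
  T[1,1] 'a' = {T1}  orig:{}
  T[2,2] 'a' = {T1}  orig:{}
  T[0,1] 'aa' = {B}
  T[1,2] 'aa' = {B}
  T[0,2] 'aaa' = {S,X2}  orig:{S}

Original NTs in T[0,2] deriving "aaa": ["S"]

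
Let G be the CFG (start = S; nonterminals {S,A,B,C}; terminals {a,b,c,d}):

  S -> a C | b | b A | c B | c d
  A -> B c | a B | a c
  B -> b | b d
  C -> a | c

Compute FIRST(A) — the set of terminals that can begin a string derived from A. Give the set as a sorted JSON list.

FIRST sets, iterate to fixpoint:
[1]
  A via A→a B: +{a}
  B via B→b: +{b}
  C via C→a: +{a}
  C via C→c: +{c}
  S via S→a C: +{a}
  S via S→b: +{b}
  S via S→c B: +{c}
  FIRST(S)={a,b,c}  FIRST(A)={a}  FIRST(B)={b}  FIRST(C)={a,c}
[2]
  A via A→B c: +{b}
  FIRST(S)={a,b,c}  FIRST(A)={a,b}  FIRST(B)={b}  FIRST(C)={a,c}
[3] done
  FIRST(S)={a,b,c}  FIRST(A)={a,b}  FIRST(B)={b}  FIRST(C)={a,c}

FIRST(A) = ["a", "b"]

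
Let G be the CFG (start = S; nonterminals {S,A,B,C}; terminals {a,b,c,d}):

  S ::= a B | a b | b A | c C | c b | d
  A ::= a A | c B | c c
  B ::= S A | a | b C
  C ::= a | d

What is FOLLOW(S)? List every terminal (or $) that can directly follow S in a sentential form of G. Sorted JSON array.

Compute FIRST by fixpoint:
[1]
  A via A→a A: +{a}
  A via A→c B: +{c}
  B via B→a: +{a}
  B via B→b C: +{b}
  C via C→a: +{a}
  C via C→d: +{d}
  S via S→a B: +{a}
  S via S→b A: +{b}
  S via S→c C: +{c}
  S via S→d: +{d}
  FIRST(S)={a,b,c,d}  FIRST(A)={a,c}  FIRST(B)={a,b}  FIRST(C)={a,d}
[2]
  B via B→S A: +{c,d}
  FIRST(S)={a,b,c,d}  FIRST(A)={a,c}  FIRST(B)={a,b,c,d}  FIRST(C)={a,d}
[3] (no change)
  FIRST(S)={a,b,c,d}  FIRST(A)={a,c}  FIRST(B)={a,b,c,d}  FIRST(C)={a,d}

FOLLOW sets:
FOLLOW(S) := {$}
[1]
  B→S A: FOLLOW(S) ⊇ FIRST(A) = {a,c}; new: +{a,c}
  S→a B: FOLLOW(B) ⊇ FOLLOW(S) ⊇ {$,a,c}; new: +{$,a,c}
  S→b A: FOLLOW(A) ⊇ FOLLOW(S) ⊇ {$,a,c}; new: +{$,a,c}
  S→c C: FOLLOW(C) ⊇ FOLLOW(S) ⊇ {$,a,c}; new: +{$,a,c}
  FOLLOW[S]={$,a,c}  FOLLOW[A]={$,a,c}  FOLLOW[B]={$,a,c}  FOLLOW[C]={$,a,c}
[2] — fixpoint
  FOLLOW[S]={$,a,c}  FOLLOW[A]={$,a,c}  FOLLOW[B]={$,a,c}  FOLLOW[C]={$,a,c}

FOLLOW(S) = ["$", "a", "c"]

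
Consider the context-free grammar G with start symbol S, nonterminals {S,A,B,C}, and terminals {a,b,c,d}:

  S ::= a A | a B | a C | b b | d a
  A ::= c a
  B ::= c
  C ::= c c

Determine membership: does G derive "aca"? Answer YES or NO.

CNF form of G:
  S -> T1 A | T1 B | T1 C | T2 T2 | T3 T1
  A -> T0 T1
  B -> c
  C -> T0 T0
  T0 -> c
  T1 -> a
  T2 -> b
  T3 -> d

CYK table (by increasing span):
  T[0,0] 'a' = {T1}  orig:{}
  T[1,1] 'c' = {B,T0}  orig:{B}
  T[2,2] 'a' = {T1}  orig:{}
  T[0,1] 'ac' = {S}
  T[1,2] 'ca' = {A}
  T[0,2] 'aca' = {S}

S ∈ T[0,2] ⇒ YES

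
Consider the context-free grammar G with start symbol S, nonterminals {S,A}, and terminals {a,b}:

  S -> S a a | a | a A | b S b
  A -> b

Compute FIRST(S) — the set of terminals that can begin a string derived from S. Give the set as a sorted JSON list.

FIRST sets, iterate to fixpoint:
round 1:
  A via A→b: +{b}
  S via S→a: +{a}
  S via S→b S b: +{b}
  FIRST[S]={a,b}  FIRST[A]={b}
round 2: (stable)
  FIRST[S]={a,b}  FIRST[A]={b}

FIRST(S) = ["a", "b"]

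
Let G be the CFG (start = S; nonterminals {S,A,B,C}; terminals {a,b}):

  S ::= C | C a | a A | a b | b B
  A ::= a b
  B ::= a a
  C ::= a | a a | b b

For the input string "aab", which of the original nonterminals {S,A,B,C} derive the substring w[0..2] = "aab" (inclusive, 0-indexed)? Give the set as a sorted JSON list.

CNF form of G:
  S -> C T0 | T0 A | T0 T0 | T0 T1 | T1 B | T1 T1 | a
  A -> T0 T1
  B -> T0 T0
  C -> T0 T0 | T1 T1 | a
  T0 -> a
  T1 -> b

CYK fill (cells [i..j] with 0 ≤ i ≤ j ≤ 2 only):
  cell(0,0) a: {C,S,T0}  orig:{C,S}
  cell(1,1) a: {C,S,T0}  orig:{C,S}
  cell(2,2) b: {T1}  orig:{}
  cell(0,1) aa: {B,C,S}
  cell(1,2) ab: {A,S}
  cell(0,2) aab: {S}

Original NTs in T[0,2] deriving "aab": ["S"]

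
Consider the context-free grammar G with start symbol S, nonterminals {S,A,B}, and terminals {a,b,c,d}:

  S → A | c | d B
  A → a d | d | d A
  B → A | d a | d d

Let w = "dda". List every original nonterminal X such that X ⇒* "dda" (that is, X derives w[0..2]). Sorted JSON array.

CNF form of G:
  S -> T0 T1 | T1 A | T1 B | c | d
  A -> T0 T1 | T1 A | d
  B -> T0 T1 | T1 A | T1 T0 | T1 T1 | d
  T0 -> a
  T1 -> d

CYK table (by increasing span), restricted to cells inside w[0..2]:
  [0..0]={A,B,S,T1}  "d"  orig:{A,B,S}
  [1..1]={A,B,S,T1}  "d"  orig:{A,B,S}
  [2..2]={T0}  "a"  orig:{}
  [0..1]={A,B,S}  "dd"
  [1..2]={B}  "da"
  [0..2]={S}  "dda"

Original NTs in T[0,2] deriving "dda": ["S"]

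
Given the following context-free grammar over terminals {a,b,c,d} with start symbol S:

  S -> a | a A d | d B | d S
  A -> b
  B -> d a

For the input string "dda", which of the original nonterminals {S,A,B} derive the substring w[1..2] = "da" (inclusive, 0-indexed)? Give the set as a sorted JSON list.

Convert to CNF:
  S -> T0 B | T0 S | T1 X2 | a
  A -> b
  B -> T0 T1
  T0 -> d
  T1 -> a
  X2 -> A T0

CYK table (by increasing span), restricted to cells inside w[1..2]:
  T[1,1] 'd' = {T0}  orig:{}
  T[2,2] 'a' = {S,T1}  orig:{S}
  T[1,2] 'da' = {B,S}

Original NTs in T[1,2] deriving "da": ["B", "S"]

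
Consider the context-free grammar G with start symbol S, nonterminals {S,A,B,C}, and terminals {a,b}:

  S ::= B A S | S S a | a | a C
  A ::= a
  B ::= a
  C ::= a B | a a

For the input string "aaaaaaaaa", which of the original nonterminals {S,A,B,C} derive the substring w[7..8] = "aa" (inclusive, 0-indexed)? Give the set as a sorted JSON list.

Convert to CNF:
  S -> B X1 | S X2 | T0 C | a
  A -> a
  B -> a
  C -> T0 B | T0 T0
  T0 -> a
  X1 -> A S
  X2 -> S T0

Fill CYK table bottom-up, restricted to cells inside w[7..8]:
  cell(7,7) a: {A,B,S,T0}  orig:{A,B,S}
  cell(8,8) a: {A,B,S,T0}  orig:{A,B,S}
  cell(7,8) aa: {C,X1,X2}  orig:{C}

Original NTs in T[7,8] deriving "aa": ["C"]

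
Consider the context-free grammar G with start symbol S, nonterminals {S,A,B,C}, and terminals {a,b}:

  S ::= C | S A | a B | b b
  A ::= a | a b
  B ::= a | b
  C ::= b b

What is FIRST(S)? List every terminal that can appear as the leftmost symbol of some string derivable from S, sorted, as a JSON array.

Compute FIRST by fixpoint:
iter 1:
  A via A→a: +{a}
  B via B→a: +{a}
  B via B→b: +{b}
  C via C→b b: +{b}
  S via S→C: +{b}
  S via S→a B: +{a}
  FIRST[S]={a,b}  FIRST[A]={a}  FIRST[B]={a,b}  FIRST[C]={b}
iter 2: — fixpoint
  FIRST[S]={a,b}  FIRST[A]={a}  FIRST[B]={a,b}  FIRST[C]={b}

FIRST(S) = ["a", "b"]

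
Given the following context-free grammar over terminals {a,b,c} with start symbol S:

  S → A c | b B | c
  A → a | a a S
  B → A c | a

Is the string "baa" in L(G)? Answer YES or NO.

CNF form of G:
  S -> A T1 | T2 B | c
  A -> T0 X3 | a
  B -> A T1 | a
  T0 -> a
  T1 -> c
  T2 -> b
  X3 -> T0 S

Fill CYK table bottom-up:
  [0..0]={T2}  "b"  orig:{}
  [1..1]={A,B,T0}  "a"  orig:{A,B}
  [2..2]={A,B,T0}  "a"  orig:{A,B}
  [0..1]={S}  "ba"
  [1..2]=∅  "aa"
  [0..2]=∅  "baa"

S ∉ T[0,2] ⇒ NO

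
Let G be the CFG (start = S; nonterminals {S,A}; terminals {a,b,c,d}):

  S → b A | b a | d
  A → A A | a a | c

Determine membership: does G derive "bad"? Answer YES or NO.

CNF form of G:
  S -> T1 A | T1 T0 | d
  A -> A A | T0 T0 | c
  T0 -> a
  T1 -> b

CYK table (by increasing span):
  cell(0,0) b: {T1}  orig:{}
  cell(1,1) a: {T0}  orig:{}
  cell(2,2) d: {S}
  cell(0,1) ba: {S}
  cell(1,2) ad: ∅
  cell(0,2) bad: ∅

S ∉ T[0,2] ⇒ NO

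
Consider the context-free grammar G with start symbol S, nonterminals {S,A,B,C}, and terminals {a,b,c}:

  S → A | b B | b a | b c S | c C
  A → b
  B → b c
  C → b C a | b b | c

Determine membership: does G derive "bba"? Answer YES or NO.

Convert to CNF:
  S -> T0 B | T0 T2 | T0 X4 | T1 C | b
  A -> b
  B -> T0 T1
  C -> T0 T0 | T0 X3 | c
  T0 -> b
  T1 -> c
  T2 -> a
  X3 -> C T2
  X4 -> T1 S

CYK table (by increasing span):
  cell(0,0) b: {A,S,T0}  orig:{A,S}
  cell(1,1) b: {A,S,T0}  orig:{A,S}
  cell(2,2) a: {T2}  orig:{}
  cell(0,1) bb: {C}
  cell(1,2) ba: {S}
  cell(0,2) bba: {X3}  orig:{}

S ∉ T[0,2] ⇒ NO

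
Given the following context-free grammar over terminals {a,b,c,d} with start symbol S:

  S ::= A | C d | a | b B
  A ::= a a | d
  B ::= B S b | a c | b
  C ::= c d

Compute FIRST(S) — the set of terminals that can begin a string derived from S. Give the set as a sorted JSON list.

FIRST sets, iterate to fixpoint:
[1]
  A via A→a a: +{a}
  A via A→d: +{d}
  B via B→a c: +{a}
  B via B→b: +{b}
  C via C→c d: +{c}
  S via S→A: +{a,d}
  S via S→C d: +{c}
  S via S→b B: +{b}
  FIRST[S]={a,b,c,d}  FIRST[A]={a,d}  FIRST[B]={a,b}  FIRST[C]={c}
[2] (stable)
  FIRST[S]={a,b,c,d}  FIRST[A]={a,d}  FIRST[B]={a,b}  FIRST[C]={c}

FIRST(S) = ["a", "b", "c", "d"]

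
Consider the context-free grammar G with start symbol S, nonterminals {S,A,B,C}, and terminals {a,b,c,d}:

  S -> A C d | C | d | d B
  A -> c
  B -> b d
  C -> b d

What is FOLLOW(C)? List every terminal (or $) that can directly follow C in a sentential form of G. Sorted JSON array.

Compute FIRST by fixpoint:
iter 1:
  A via A→c: +{c}
  B via B→b d: +{b}
  C via C→b d: +{b}
  S via S→A C d: +{c}
  S via S→C: +{b}
  S via S→d: +{d}
  FIRST[S]={b,c,d}  FIRST[A]={c}  FIRST[B]={b}  FIRST[C]={b}
iter 2: done
  FIRST[S]={b,c,d}  FIRST[A]={c}  FIRST[B]={b}  FIRST[C]={b}

FOLLOW iteration:
FOLLOW(S) := {$}
pass 1:
  S→A C d: FOLLOW(A) ⊇ FIRST(C) = {b}; new: +{b}
  S→A C d: FOLLOW(C) ⊇ FIRST(d) = {d}; new: +{d}
  S→C: FOLLOW(C) ⊇ FOLLOW(S) ⊇ {$}; new: +{$}
  S→d B: FOLLOW(B) ⊇ FOLLOW(S) ⊇ {$}; new: +{$}
  FOLLOW(S)={$}  FOLLOW(A)={b}  FOLLOW(B)={$}  FOLLOW(C)={$,d}
pass 2: (no change)
  FOLLOW(S)={$}  FOLLOW(A)={b}  FOLLOW(B)={$}  FOLLOW(C)={$,d}

FOLLOW(C) = ["$", "d"]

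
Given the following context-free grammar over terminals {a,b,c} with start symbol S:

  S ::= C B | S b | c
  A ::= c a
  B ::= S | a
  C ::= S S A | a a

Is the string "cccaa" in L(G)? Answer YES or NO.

Convert to CNF:
  S -> C B | S T2 | c
  A -> T0 T1
  B -> C B | S T2 | a | c
  C -> S X3 | T1 T1
  T0 -> c
  T1 -> a
  T2 -> b
  X3 -> S A

CYK table (by increasing span):
  [0..0]={B,S,T0}  "c"  orig:{B,S}
  [1..1]={B,S,T0}  "c"  orig:{B,S}
  [2..2]={B,S,T0}  "c"  orig:{B,S}
  [3..3]={B,T1}  "a"  orig:{B}
  [4..4]={B,T1}  "a"  orig:{B}
  [0..1]=∅  "cc"
  [1..2]=∅  "cc"
  [2..3]={A}  "ca"
  [3..4]={C}  "aa"
  [0..2]=∅  "ccc"
  [1..3]={X3}  "cca"  orig:{}
  [2..4]=∅  "caa"
  [0..3]={C}  "ccca"
  [1..4]=∅  "ccaa"
  [0..4]={B,S}  "cccaa"

S ∈ T[0,4] ⇒ YES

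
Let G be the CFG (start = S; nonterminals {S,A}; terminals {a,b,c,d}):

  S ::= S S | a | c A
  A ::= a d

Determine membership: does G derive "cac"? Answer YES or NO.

CNF form of G:
  S -> S S | T2 A | a
  A -> T0 T1
  T0 -> a
  T1 -> d
  T2 -> c

CYK fill:
  T[0,0] 'c' = {T2}  orig:{}
  T[1,1] 'a' = {S,T0}  orig:{S}
  T[2,2] 'c' = {T2}  orig:{}
  T[0,1] 'ca' = ∅
  T[1,2] 'ac' = ∅
  T[0,2] 'cac' = ∅

S ∉ T[0,2] ⇒ NO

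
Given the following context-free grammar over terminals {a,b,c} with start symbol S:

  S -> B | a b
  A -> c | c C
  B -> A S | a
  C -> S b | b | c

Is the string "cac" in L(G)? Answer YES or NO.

CNF form of G:
  S -> A S | T2 T1 | a
  A -> T0 C | c
  B -> A S | a
  C -> S T1 | b | c
  T0 -> c
  T1 -> b
  T2 -> a

Fill CYK table bottom-up:
  [0..0]={A,C,T0}  "c"  orig:{A,C}
  [1..1]={B,S,T2}  "a"  orig:{B,S}
  [2..2]={A,C,T0}  "c"  orig:{A,C}
  [0..1]={B,S}  "ca"
  [1..2]=∅  "ac"
  [0..2]=∅  "cac"

S ∉ T[0,2] ⇒ NO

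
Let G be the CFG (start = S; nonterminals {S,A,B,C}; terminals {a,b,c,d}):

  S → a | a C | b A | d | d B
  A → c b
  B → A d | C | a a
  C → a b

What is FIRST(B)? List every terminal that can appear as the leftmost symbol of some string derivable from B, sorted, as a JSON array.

Compute FIRST by fixpoint:
pass 1:
  A via A→c b: +{c}
  B via B→A d: +{c}
  B via B→a a: +{a}
  C via C→a b: +{a}
  S via S→a: +{a}
  S via S→b A: +{b}
  S via S→d: +{d}
  FIRST(S)={a,b,d}  FIRST(A)={c}  FIRST(B)={a,c}  FIRST(C)={a}
pass 2: done
  FIRST(S)={a,b,d}  FIRST(A)={c}  FIRST(B)={a,c}  FIRST(C)={a}

FIRST(B) = ["a", "c"]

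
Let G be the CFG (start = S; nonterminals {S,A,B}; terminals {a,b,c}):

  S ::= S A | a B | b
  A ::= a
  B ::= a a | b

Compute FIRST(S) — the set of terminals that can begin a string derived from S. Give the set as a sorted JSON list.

Compute FIRST by fixpoint:
iter 1:
  A via A→a: +{a}
  B via B→a a: +{a}
  B via B→b: +{b}
  S via S→a B: +{a}
  S via S→b: +{b}
  FIRST[S]={a,b}  FIRST[A]={a}  FIRST[B]={a,b}
iter 2: — fixpoint
  FIRST[S]={a,b}  FIRST[A]={a}  FIRST[B]={a,b}

FIRST(S) = ["a", "b"]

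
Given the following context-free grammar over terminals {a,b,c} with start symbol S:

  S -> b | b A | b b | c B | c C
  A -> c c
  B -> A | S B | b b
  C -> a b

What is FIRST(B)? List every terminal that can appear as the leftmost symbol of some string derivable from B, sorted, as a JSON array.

FIRST iteration:
[1]
  A via A→c c: +{c}
  B via B→A: +{c}
  B via B→b b: +{b}
  C via C→a b: +{a}
  S via S→b: +{b}
  S via S→c B: +{c}
  FIRST(S)={b,c}  FIRST(A)={c}  FIRST(B)={b,c}  FIRST(C)={a}
[2] (stable)
  FIRST(S)={b,c}  FIRST(A)={c}  FIRST(B)={b,c}  FIRST(C)={a}

FIRST(B) = ["b", "c"]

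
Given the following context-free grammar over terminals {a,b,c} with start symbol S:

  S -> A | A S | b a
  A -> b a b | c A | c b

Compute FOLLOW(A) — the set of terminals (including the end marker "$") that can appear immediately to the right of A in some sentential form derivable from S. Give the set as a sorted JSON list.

Compute FIRST by fixpoint:
round 1:
  A via A→b a b: +{b}
  A via A→c A: +{c}
  S via S→A: +{b,c}
  FIRST[S]={b,c}  FIRST[A]={b,c}
round 2: (no change)
  FIRST[S]={b,c}  FIRST[A]={b,c}

Compute FOLLOW by fixpoint:
FOLLOW(S) := {$}
round 1:
  S→A: FOLLOW(A) ⊇ FOLLOW(S) ⊇ {$}; new: +{$}
  S→A S: FOLLOW(A) ⊇ FIRST(S) = {b,c}; new: +{b,c}
  FOLLOW(S)={$}  FOLLOW(A)={$,b,c}
round 2: (stable)
  FOLLOW(S)={$}  FOLLOW(A)={$,b,c}

FOLLOW(A) = ["$", "b", "c"]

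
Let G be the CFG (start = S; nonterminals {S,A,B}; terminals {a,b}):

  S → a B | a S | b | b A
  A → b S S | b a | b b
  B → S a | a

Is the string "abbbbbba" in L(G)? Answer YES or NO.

CNF form of G:
  S -> T0 A | T1 B | T1 S | b
  A -> T0 T0 | T0 T1 | T0 X2
  B -> S T1 | a
  T0 -> b
  T1 -> a
  X2 -> S S

CYK table (by increasing span):
  T[0,0] 'a' = {B,T1}  orig:{B}
  T[1,1] 'b' = {S,T0}  orig:{S}
  T[2,2] 'b' = {S,T0}  orig:{S}
  T[3,3] 'b' = {S,T0}  orig:{S}
  T[4,4] 'b' = {S,T0}  orig:{S}
  T[5,5] 'b' = {S,T0}  orig:{S}
  T[6,6] 'b' = {S,T0}  orig:{S}
  T[7,7] 'a' = {B,T1}  orig:{B}
  T[0,1] 'ab' = {S}
  T[1,2] 'bb' = {A,X2}  orig:{A}
  T[2,3] 'bb' = {A,X2}  orig:{A}
  T[3,4] 'bb' = {A,X2}  orig:{A}
  T[4,5] 'bb' = {A,X2}  orig:{A}
  T[5,6] 'bb' = {A,X2}  orig:{A}
  T[6,7] 'ba' = {A,B}
  T[0,2] 'abb' = {X2}  orig:{}
  T[1,3] 'bbb' = {A,S}
  T[2,4] 'bbb' = {A,S}
  T[3,5] 'bbb' = {A,S}
  T[4,6] 'bbb' = {A,S}
  T[5,7] 'bba' = {S}
  T[0,3] 'abbb' = {S}
  T[1,4] 'bbbb' = {S,X2}  orig:{S}
  T[2,5] 'bbbb' = {S,X2}  orig:{S}
  T[3,6] 'bbbb' = {S,X2}  orig:{S}
  T[4,7] 'bbba' = {B,X2}  orig:{B}
  T[0,4] 'abbbb' = {S,X2}  orig:{S}
  T[1,5] 'bbbbb' = {A,X2}  orig:{A}
  T[2,6] 'bbbbb' = {A,X2}  orig:{A}
  T[3,7] 'bbbba' = {A,B}
  T[0,5] 'abbbbb' = {X2}  orig:{}
  T[1,6] 'bbbbbb' = {A,S,X2}  orig:{A,S}
  T[2,7] 'bbbbba' = {S,X2}  orig:{S}
  T[0,6] 'abbbbbb' = {S,X2}  orig:{S}
  T[1,7] 'bbbbbba' = {A,B,X2}  orig:{A,B}
  T[0,7] 'abbbbbba' = {B,S,X2}  orig:{B,S}

S ∈ T[0,7] ⇒ YES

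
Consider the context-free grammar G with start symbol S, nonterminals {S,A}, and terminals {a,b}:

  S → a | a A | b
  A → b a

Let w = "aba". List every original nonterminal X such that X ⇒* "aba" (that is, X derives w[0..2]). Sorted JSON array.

Convert to CNF:
  S -> T1 A | a | b
  A -> T0 T1
  T0 -> b
  T1 -> a

CYK fill (cells [i..j] with 0 ≤ i ≤ j ≤ 2 only):
  [0..0]={S,T1}  "a"  orig:{S}
  [1..1]={S,T0}  "b"  orig:{S}
  [2..2]={S,T1}  "a"  orig:{S}
  [0..1]=∅  "ab"
  [1..2]={A}  "ba"
  [0..2]={S}  "aba"

Original NTs in T[0,2] deriving "aba": ["S"]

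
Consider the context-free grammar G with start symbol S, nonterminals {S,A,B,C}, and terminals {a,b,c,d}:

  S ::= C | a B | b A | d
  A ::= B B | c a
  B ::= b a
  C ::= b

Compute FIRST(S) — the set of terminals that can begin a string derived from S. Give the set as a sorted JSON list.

FIRST sets, iterate to fixpoint:
round 1:
  A via A→c a: +{c}
  B via B→b a: +{b}
  C via C→b: +{b}
  S via S→C: +{b}
  S via S→a B: +{a}
  S via S→d: +{d}
  S: {a,b,d}  A: {c}  B: {b}  C: {b}
round 2:
  A via A→B B: +{b}
  S: {a,b,d}  A: {b,c}  B: {b}  C: {b}
round 3: (stable)
  S: {a,b,d}  A: {b,c}  B: {b}  C: {b}

FIRST(S) = ["a", "b", "d"]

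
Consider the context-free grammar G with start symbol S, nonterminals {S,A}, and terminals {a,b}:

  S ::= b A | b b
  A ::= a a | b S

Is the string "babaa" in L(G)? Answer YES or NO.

Convert to CNF:
  S -> T1 A | T1 T1
  A -> T0 T0 | T1 S
  T0 -> a
  T1 -> b

CYK fill:
  [0..0]={T1}  "b"  orig:{}
  [1..1]={T0}  "a"  orig:{}
  [2..2]={T1}  "b"  orig:{}
  [3..3]={T0}  "a"  orig:{}
  [4..4]={T0}  "a"  orig:{}
  [0..1]=∅  "ba"
  [1..2]=∅  "ab"
  [2..3]=∅  "ba"
  [3..4]={A}  "aa"
  [0..2]=∅  "bab"
  [1..3]=∅  "aba"
  [2..4]={S}  "baa"
  [0..3]=∅  "baba"
  [1..4]=∅  "abaa"
  [0..4]=∅  "babaa"

S ∉ T[0,4] ⇒ NO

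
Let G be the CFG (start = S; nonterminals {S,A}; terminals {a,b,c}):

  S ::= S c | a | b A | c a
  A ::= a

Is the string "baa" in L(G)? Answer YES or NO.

CNF form of G:
  S -> S T0 | T0 T2 | T1 A | a
  A -> a
  T0 -> c
  T1 -> b
  T2 -> a

CYK table (by increasing span):
  cell(0,0) b: {T1}  orig:{}
  cell(1,1) a: {A,S,T2}  orig:{A,S}
  cell(2,2) a: {A,S,T2}  orig:{A,S}
  cell(0,1) ba: {S}
  cell(1,2) aa: ∅
  cell(0,2) baa: ∅

S ∉ T[0,2] ⇒ NO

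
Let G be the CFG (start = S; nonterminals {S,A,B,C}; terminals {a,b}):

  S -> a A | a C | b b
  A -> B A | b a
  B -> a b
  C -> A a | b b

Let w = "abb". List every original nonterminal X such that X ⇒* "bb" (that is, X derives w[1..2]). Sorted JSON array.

Convert to CNF:
  S -> T0 T0 | T1 A | T1 C
  A -> B A | T0 T1
  B -> T1 T0
  C -> A T1 | T0 T0
  T0 -> b
  T1 -> a

Fill CYK table bottom-up (cells [i..j] with 1 ≤ i ≤ j ≤ 2 only):
  T[1,1] 'b' = {T0}  orig:{}
  T[2,2] 'b' = {T0}  orig:{}
  T[1,2] 'bb' = {C,S}

Original NTs in T[1,2] deriving "bb": ["C", "S"]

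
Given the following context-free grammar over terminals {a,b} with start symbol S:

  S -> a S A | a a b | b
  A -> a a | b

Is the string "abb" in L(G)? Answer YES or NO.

CNF form of G:
  S -> T0 X2 | T0 X3 | b
  A -> T0 T0 | b
  T0 -> a
  T1 -> b
  X2 -> S A
  X3 -> T0 T1

CYK fill:
  cell(0,0) a: {T0}  orig:{}
  cell(1,1) b: {A,S,T1}  orig:{A,S}
  cell(2,2) b: {A,S,T1}  orig:{A,S}
  cell(0,1) ab: {X3}  orig:{}
  cell(1,2) bb: {X2}  orig:{}
  cell(0,2) abb: {S}

S ∈ T[0,2] ⇒ YES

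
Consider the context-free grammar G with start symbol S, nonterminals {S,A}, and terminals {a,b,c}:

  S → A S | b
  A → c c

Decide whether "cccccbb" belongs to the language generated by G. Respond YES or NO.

CNF form of G:
  S -> A S | b
  A -> T0 T0
  T0 -> c

CYK table (by increasing span):
  T[0,0] 'c' = {T0}  orig:{}
  T[1,1] 'c' = {T0}  orig:{}
  T[2,2] 'c' = {T0}  orig:{}
  T[3,3] 'c' = {T0}  orig:{}
  T[4,4] 'c' = {T0}  orig:{}
  T[5,5] 'b' = {S}
  T[6,6] 'b' = {S}
  T[0,1] 'cc' = {A}
  T[1,2] 'cc' = {A}
  T[2,3] 'cc' = {A}
  T[3,4] 'cc' = {A}
  T[4,5] 'cb' = ∅
  T[5,6] 'bb' = ∅
  T[0,2] 'ccc' = ∅
  T[1,3] 'ccc' = ∅
  T[2,4] 'ccc' = ∅
  T[3,5] 'ccb' = {S}
  T[4,6] 'cbb' = ∅
  T[0,3] 'cccc' = ∅
  T[1,4] 'cccc' = ∅
  T[2,5] 'cccb' = ∅
  T[3,6] 'ccbb' = ∅
  T[0,4] 'ccccc' = ∅
  T[1,5] 'ccccb' = {S}
  T[2,6] 'cccbb' = ∅
  T[0,5] 'cccccb' = ∅
  T[1,6] 'ccccbb' = ∅
  T[0,6] 'cccccbb' = ∅

S ∉ T[0,6] ⇒ NO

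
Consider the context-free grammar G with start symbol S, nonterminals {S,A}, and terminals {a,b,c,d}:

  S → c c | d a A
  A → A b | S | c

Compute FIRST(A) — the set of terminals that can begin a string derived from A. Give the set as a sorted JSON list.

FIRST sets, iterate to fixpoint:
round 1:
  A via A→c: +{c}
  S via S→c c: +{c}
  S via S→d a A: +{d}
  S: {c,d}  A: {c}
round 2:
  A via A→S: +{d}
  S: {c,d}  A: {c,d}
round 3: (no change)
  S: {c,d}  A: {c,d}

FIRST(A) = ["c", "d"]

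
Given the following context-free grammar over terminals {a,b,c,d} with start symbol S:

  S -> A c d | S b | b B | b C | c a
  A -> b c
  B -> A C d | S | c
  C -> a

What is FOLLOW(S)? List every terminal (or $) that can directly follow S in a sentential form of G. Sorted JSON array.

FIRST iteration:
round 1:
  A via A→b c: +{b}
  B via B→A C d: +{b}
  B via B→c: +{c}
  C via C→a: +{a}
  S via S→A c d: +{b}
  S via S→c a: +{c}
  FIRST(S)={b,c}  FIRST(A)={b}  FIRST(B)={b,c}  FIRST(C)={a}
round 2: (stable)
  FIRST(S)={b,c}  FIRST(A)={b}  FIRST(B)={b,c}  FIRST(C)={a}

FOLLOW iteration:
FOLLOW(S) := {$}
iter 1:
  B→A C d: FOLLOW(A) ⊇ FIRST(C) = {a}; new: +{a}
  B→A C d: FOLLOW(C) ⊇ FIRST(d) = {d}; new: +{d}
  S→A c d: FOLLOW(A) ⊇ FIRST(c) = {c}; new: +{c}
  S→S b: FOLLOW(S) ⊇ FIRST(b) = {b}; new: +{b}
  S→b B: FOLLOW(B) ⊇ FOLLOW(S) ⊇ {$,b}; new: +{$,b}
  S→b C: FOLLOW(C) ⊇ FOLLOW(S) ⊇ {$,b}; new: +{$,b}
  FOLLOW[S]={$,b}  FOLLOW[A]={a,c}  FOLLOW[B]={$,b}  FOLLOW[C]={$,b,d}
iter 2: — fixpoint
  FOLLOW[S]={$,b}  FOLLOW[A]={a,c}  FOLLOW[B]={$,b}  FOLLOW[C]={$,b,d}

FOLLOW(S) = ["$", "b"]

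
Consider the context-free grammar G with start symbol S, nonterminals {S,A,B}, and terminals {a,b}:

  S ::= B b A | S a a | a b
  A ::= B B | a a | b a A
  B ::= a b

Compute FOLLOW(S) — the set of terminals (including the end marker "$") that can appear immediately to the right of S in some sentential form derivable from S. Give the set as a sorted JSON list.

Compute FIRST by fixpoint:
round 1:
  A via A→a a: +{a}
  A via A→b a A: +{b}
  B via B→a b: +{a}
  S via S→B b A: +{a}
  FIRST[S]={a}  FIRST[A]={a,b}  FIRST[B]={a}
round 2: (stable)
  FIRST[S]={a}  FIRST[A]={a,b}  FIRST[B]={a}

Compute FOLLOW by fixpoint:
initialize: $ ∈ FOLLOW(S)
round 1:
  A→B B: FOLLOW(B) ⊇ FIRST(B) = {a}; new: +{a}
  S→B b A: FOLLOW(B) ⊇ FIRST(b) = {b}; new: +{b}
  S→B b A: FOLLOW(A) ⊇ FOLLOW(S) ⊇ {$}; new: +{$}
  S→S a a: FOLLOW(S) ⊇ FIRST(a) = {a}; new: +{a}
  S: {$,a}  A: {$}  B: {a,b}
round 2:
  A→B B: FOLLOW(B) ⊇ FOLLOW(A) ⊇ {$}; new: +{$}
  S→B b A: FOLLOW(A) ⊇ FOLLOW(S) ⊇ {$,a}; new: +{a}
  S: {$,a}  A: {$,a}  B: {$,a,b}
round 3: (no change)
  S: {$,a}  A: {$,a}  B: {$,a,b}

FOLLOW(S) = ["$", "a"]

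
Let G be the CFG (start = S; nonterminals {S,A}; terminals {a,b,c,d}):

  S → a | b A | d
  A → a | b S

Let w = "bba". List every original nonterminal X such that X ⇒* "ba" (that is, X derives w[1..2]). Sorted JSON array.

Convert to CNF:
  S -> T0 A | a | d
  A -> T0 S | a
  T0 -> b

Fill CYK table bottom-up (cells [i..j] with 1 ≤ i ≤ j ≤ 2 only):
  T[1,1] 'b' = {T0}  orig:{}
  T[2,2] 'a' = {A,S}
  T[1,2] 'ba' = {A,S}

Original NTs in T[1,2] deriving "ba": ["A", "S"]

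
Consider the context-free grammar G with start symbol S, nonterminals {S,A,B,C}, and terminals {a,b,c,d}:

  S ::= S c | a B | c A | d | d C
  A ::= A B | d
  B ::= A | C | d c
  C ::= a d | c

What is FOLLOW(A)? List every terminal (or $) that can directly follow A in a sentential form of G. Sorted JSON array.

FIRST sets, iterate to fixpoint:
[1]
  A via A→d: +{d}
  B via B→A: +{d}
  C via C→a d: +{a}
  C via C→c: +{c}
  S via S→a B: +{a}
  S via S→c A: +{c}
  S via S→d: +{d}
  S: {a,c,d}  A: {d}  B: {d}  C: {a,c}
[2]
  B via B→C: +{a,c}
  S: {a,c,d}  A: {d}  B: {a,c,d}  C: {a,c}
[3] — fixpoint
  S: {a,c,d}  A: {d}  B: {a,c,d}  C: {a,c}

FOLLOW iteration:
initialize: $ ∈ FOLLOW(S)
pass 1:
  A→A B: FOLLOW(A) ⊇ FIRST(B) = {a,c,d}; new: +{a,c,d}
  A→A B: FOLLOW(B) ⊇ FOLLOW(A) ⊇ {a,c,d}; new: +{a,c,d}
  B→C: FOLLOW(C) ⊇ FOLLOW(B) ⊇ {a,c,d}; new: +{a,c,d}
  S→S c: FOLLOW(S) ⊇ FIRST(c) = {c}; new: +{c}
  S→a B: FOLLOW(B) ⊇ FOLLOW(S) ⊇ {$,c}; new: +{$}
  S→c A: FOLLOW(A) ⊇ FOLLOW(S) ⊇ {$,c}; new: +{$}
  S→d C: FOLLOW(C) ⊇ FOLLOW(S) ⊇ {$,c}; new: +{$}
  FOLLOW(S)={$,c}  FOLLOW(A)={$,a,c,d}  FOLLOW(B)={$,a,c,d}  FOLLOW(C)={$,a,c,d}
pass 2: — fixpoint
  FOLLOW(S)={$,c}  FOLLOW(A)={$,a,c,d}  FOLLOW(B)={$,a,c,d}  FOLLOW(C)={$,a,c,d}

FOLLOW(A) = ["$", "a", "c", "d"]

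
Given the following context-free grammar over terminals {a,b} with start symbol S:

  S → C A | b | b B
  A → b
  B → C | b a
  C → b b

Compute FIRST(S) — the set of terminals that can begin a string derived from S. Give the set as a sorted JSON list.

FIRST sets, iterate to fixpoint:
iter 1:
  A via A→b: +{b}
  B via B→b a: +{b}
  C via C→b b: +{b}
  S via S→C A: +{b}
  S: {b}  A: {b}  B: {b}  C: {b}
iter 2: (stable)
  S: {b}  A: {b}  B: {b}  C: {b}

FIRST(S) = ["b"]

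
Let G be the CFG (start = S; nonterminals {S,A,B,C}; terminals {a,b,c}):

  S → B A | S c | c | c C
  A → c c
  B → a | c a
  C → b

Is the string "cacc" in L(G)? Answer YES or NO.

Convert to CNF:
  S -> B A | S T0 | T0 C | c
  A -> T0 T0
  B -> T0 T1 | a
  C -> b
  T0 -> c
  T1 -> a

Fill CYK table bottom-up:
  T[0,0] 'c' = {S,T0}  orig:{S}
  T[1,1] 'a' = {B,T1}  orig:{B}
  T[2,2] 'c' = {S,T0}  orig:{S}
  T[3,3] 'c' = {S,T0}  orig:{S}
  T[0,1] 'ca' = {B}
  T[1,2] 'ac' = ∅
  T[2,3] 'cc' = {A,S}
  T[0,2] 'cac' = ∅
  T[1,3] 'acc' = {S}
  T[0,3] 'cacc' = {S}

S ∈ T[0,3] ⇒ YES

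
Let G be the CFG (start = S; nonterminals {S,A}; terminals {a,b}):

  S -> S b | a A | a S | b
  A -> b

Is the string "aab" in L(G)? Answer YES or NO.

Convert to CNF:
  S -> S T0 | T1 A | T1 S | b
  A -> b
  T0 -> b
  T1 -> a

CYK table (by increasing span):
  [0..0]={T1}  "a"  orig:{}
  [1..1]={T1}  "a"  orig:{}
  [2..2]={A,S,T0}  "b"  orig:{A,S}
  [0..1]=∅  "aa"
  [1..2]={S}  "ab"
  [0..2]={S}  "aab"

S ∈ T[0,2] ⇒ YES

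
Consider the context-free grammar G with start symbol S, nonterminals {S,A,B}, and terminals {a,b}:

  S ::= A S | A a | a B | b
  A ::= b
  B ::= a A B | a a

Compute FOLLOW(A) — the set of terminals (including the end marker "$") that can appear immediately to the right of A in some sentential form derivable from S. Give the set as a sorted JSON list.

Compute FIRST by fixpoint:
pass 1:
  A via A→b: +{b}
  B via B→a A B: +{a}
  S via S→A S: +{b}
  S via S→a B: +{a}
  FIRST(S)={a,b}  FIRST(A)={b}  FIRST(B)={a}
pass 2: — fixpoint
  FIRST(S)={a,b}  FIRST(A)={b}  FIRST(B)={a}

FOLLOW iteration:
FOLLOW(S) := {$}
iter 1:
  B→a A B: FOLLOW(A) ⊇ FIRST(B) = {a}; new: +{a}
  S→A S: FOLLOW(A) ⊇ FIRST(S) = {a,b}; new: +{b}
  S→a B: FOLLOW(B) ⊇ FOLLOW(S) ⊇ {$}; new: +{$}
  FOLLOW[S]={$}  FOLLOW[A]={a,b}  FOLLOW[B]={$}
iter 2: — fixpoint
  FOLLOW[S]={$}  FOLLOW[A]={a,b}  FOLLOW[B]={$}

FOLLOW(A) = ["a", "b"]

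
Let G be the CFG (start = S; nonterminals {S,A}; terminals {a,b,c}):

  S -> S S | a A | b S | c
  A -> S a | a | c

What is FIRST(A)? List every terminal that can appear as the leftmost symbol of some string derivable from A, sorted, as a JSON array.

FIRST iteration:
pass 1:
  A via A→a: +{a}
  A via A→c: +{c}
  S via S→a A: +{a}
  S via S→b S: +{b}
  S via S→c: +{c}
  S: {a,b,c}  A: {a,c}
pass 2:
  A via A→S a: +{b}
  S: {a,b,c}  A: {a,b,c}
pass 3: (stable)
  S: {a,b,c}  A: {a,b,c}

FIRST(A) = ["a", "b", "c"]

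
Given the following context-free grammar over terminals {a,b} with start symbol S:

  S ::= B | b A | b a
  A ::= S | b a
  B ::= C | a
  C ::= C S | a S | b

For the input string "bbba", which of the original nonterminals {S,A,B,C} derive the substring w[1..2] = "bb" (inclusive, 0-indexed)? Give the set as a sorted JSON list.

Convert to CNF:
  S -> C S | T0 S | T1 A | T1 T0 | a | b
  A -> C S | T0 S | T1 A | T1 T0 | a | b
  B -> C S | T0 S | a | b
  C -> C S | T0 S | b
  T0 -> a
  T1 -> b

Fill CYK table bottom-up (cells [i..j] with 1 ≤ i ≤ j ≤ 2 only):
  cell(1,1) b: {A,B,C,S,T1}  orig:{A,B,C,S}
  cell(2,2) b: {A,B,C,S,T1}  orig:{A,B,C,S}
  cell(1,2) bb: {A,B,C,S}

Original NTs in T[1,2] deriving "bb": ["A", "B", "C", "S"]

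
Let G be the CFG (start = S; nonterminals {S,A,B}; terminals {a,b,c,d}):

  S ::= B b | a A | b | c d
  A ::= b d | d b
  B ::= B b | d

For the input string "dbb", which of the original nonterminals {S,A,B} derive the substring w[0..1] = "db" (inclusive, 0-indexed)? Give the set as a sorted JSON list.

Convert to CNF:
  S -> B T0 | T2 A | T3 T1 | b
  A -> T0 T1 | T1 T0
  B -> B T0 | d
  T0 -> b
  T1 -> d
  T2 -> a
  T3 -> c

Fill CYK table bottom-up — only the sub-triangle for w[0..1]:
  cell(0,0) d: {B,T1}  orig:{B}
  cell(1,1) b: {S,T0}  orig:{S}
  cell(0,1) db: {A,B,S}

Original NTs in T[0,1] deriving "db": ["A", "B", "S"]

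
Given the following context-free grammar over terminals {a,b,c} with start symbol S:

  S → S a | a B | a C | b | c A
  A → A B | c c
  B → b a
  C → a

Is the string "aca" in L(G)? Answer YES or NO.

Convert to CNF:
  S -> S T2 | T0 A | T2 B | T2 C | b
  A -> A B | T0 T0
  B -> T1 T2
  C -> a
  T0 -> c
  T1 -> b
  T2 -> a

CYK fill:
  T[0,0] 'a' = {C,T2}  orig:{C}
  T[1,1] 'c' = {T0}  orig:{}
  T[2,2] 'a' = {C,T2}  orig:{C}
  T[0,1] 'ac' = ∅
  T[1,2] 'ca' = ∅
  T[0,2] 'aca' = ∅

S ∉ T[0,2] ⇒ NO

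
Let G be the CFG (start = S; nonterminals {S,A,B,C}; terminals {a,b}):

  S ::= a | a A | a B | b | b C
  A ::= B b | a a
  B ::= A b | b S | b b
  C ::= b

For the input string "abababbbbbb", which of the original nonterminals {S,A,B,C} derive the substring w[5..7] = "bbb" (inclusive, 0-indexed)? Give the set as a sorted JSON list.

CNF form of G:
  S -> T0 C | T1 A | T1 B | a | b
  A -> B T0 | T1 T1
  B -> A T0 | T0 S | T0 T0
  C -> b
  T0 -> b
  T1 -> a

CYK table (by increasing span), restricted to cells inside w[5..7]:
  T[5,5] 'b' = {C,S,T0}  orig:{C,S}
  T[6,6] 'b' = {C,S,T0}  orig:{C,S}
  T[7,7] 'b' = {C,S,T0}  orig:{C,S}
  T[5,6] 'bb' = {B,S}
  T[6,7] 'bb' = {B,S}
  T[5,7] 'bbb' = {A,B}

Original NTs in T[5,7] deriving "bbb": ["A", "B"]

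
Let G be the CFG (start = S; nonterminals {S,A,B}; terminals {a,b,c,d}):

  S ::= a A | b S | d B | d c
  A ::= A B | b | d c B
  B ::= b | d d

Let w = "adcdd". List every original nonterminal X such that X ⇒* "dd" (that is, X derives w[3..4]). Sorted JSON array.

CNF form of G:
  S -> T0 B | T0 T1 | T2 A | T3 S
  A -> A B | T0 X4 | b
  B -> T0 T0 | b
  T0 -> d
  T1 -> c
  T2 -> a
  T3 -> b
  X4 -> T1 B

CYK fill (cells [i..j] with 3 ≤ i ≤ j ≤ 4 only):
  [3..3]={T0}  "d"  orig:{}
  [4..4]={T0}  "d"  orig:{}
  [3..4]={B}  "dd"

Original NTs in T[3,4] deriving "dd": ["B"]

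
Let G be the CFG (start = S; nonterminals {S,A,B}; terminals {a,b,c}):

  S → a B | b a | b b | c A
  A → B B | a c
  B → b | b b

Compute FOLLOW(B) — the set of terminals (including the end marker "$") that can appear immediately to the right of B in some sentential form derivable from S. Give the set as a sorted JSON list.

FIRST sets, iterate to fixpoint:
iter 1:
  A via A→a c: +{a}
  B via B→b: +{b}
  S via S→a B: +{a}
  S via S→b a: +{b}
  S via S→c A: +{c}
  FIRST[S]={a,b,c}  FIRST[A]={a}  FIRST[B]={b}
iter 2:
  A via A→B B: +{b}
  FIRST[S]={a,b,c}  FIRST[A]={a,b}  FIRST[B]={b}
iter 3: (no change)
  FIRST[S]={a,b,c}  FIRST[A]={a,b}  FIRST[B]={b}

FOLLOW sets:
FOLLOW(S) := {$}
pass 1:
  A→B B: FOLLOW(B) ⊇ FIRST(B) = {b}; new: +{b}
  S→a B: FOLLOW(B) ⊇ FOLLOW(S) ⊇ {$}; new: +{$}
  S→c A: FOLLOW(A) ⊇ FOLLOW(S) ⊇ {$}; new: +{$}
  FOLLOW[S]={$}  FOLLOW[A]={$}  FOLLOW[B]={$,b}
pass 2: — fixpoint
  FOLLOW[S]={$}  FOLLOW[A]={$}  FOLLOW[B]={$,b}

FOLLOW(B) = ["$", "b"]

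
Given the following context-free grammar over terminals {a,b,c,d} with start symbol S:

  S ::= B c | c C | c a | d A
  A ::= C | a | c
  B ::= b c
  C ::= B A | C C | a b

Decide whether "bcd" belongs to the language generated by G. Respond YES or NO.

Convert to CNF:
  S -> B T2 | T2 C | T2 T0 | T3 A
  A -> B A | C C | T0 T1 | a | c
  B -> T1 T2
  C -> B A | C C | T0 T1
  T0 -> a
  T1 -> b
  T2 -> c
  T3 -> d

CYK fill:
  T[0,0] 'b' = {T1}  orig:{}
  T[1,1] 'c' = {A,T2}  orig:{A}
  T[2,2] 'd' = {T3}  orig:{}
  T[0,1] 'bc' = {B}
  T[1,2] 'cd' = ∅
  T[0,2] 'bcd' = ∅

S ∉ T[0,2] ⇒ NO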